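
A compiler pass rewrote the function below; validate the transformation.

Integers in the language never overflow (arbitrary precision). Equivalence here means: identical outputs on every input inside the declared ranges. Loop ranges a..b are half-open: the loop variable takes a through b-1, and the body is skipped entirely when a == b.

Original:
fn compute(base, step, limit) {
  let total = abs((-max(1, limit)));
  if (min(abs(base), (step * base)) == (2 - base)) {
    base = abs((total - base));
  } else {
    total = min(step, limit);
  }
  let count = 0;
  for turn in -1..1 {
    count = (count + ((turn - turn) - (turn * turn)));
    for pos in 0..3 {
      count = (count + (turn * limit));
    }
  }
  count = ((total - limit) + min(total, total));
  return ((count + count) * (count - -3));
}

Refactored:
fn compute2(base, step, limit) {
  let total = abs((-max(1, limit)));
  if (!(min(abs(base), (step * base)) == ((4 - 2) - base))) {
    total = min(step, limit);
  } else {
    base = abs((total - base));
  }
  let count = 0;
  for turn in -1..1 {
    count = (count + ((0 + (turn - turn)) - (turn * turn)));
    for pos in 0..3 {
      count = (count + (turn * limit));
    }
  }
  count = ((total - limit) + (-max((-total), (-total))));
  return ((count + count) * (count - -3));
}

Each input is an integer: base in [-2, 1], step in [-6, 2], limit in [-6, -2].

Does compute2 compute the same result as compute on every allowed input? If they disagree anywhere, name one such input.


Side by side, the visible changes include: boolean connective usage differs; arithmetic usage differs; constant usage differs; min/max/abs usage differs.
Spot check at base=1, step=-1, limit=-2 — compute: total := 1 | (min(abs(base), (step * base)) == (2 - base)): false | total := -2 | count := 0 | iter turn=-1: | count := -1 | iter pos=0: | count := 1 | iter pos=1: | count := 3 | iter pos=2: | count := 5 | iter turn=0: | count := 5 | iter pos=0: | count := 5 | iter pos=1: | count := 5 | iter pos=2: | count := 5 | count := -2 | result -4. compute2: total := 1 | (!(min(abs(base), (step * base)) == ((4 - 2) - base))): true | total := -2 | count := 0 | iter turn=-1: | count := -1 | iter pos=0: | count := 1 | iter pos=1: | count := 3 | iter pos=2: | count := 5 | iter turn=0: | count := 5 | iter pos=0: | count := 5 | iter pos=1: | count := 5 | iter pos=2: | count := 5 | count := -2 | result -4. Both give -4.
An exhaustive pass over the 180 declared inputs shows identical outputs.
verdict: equivalent


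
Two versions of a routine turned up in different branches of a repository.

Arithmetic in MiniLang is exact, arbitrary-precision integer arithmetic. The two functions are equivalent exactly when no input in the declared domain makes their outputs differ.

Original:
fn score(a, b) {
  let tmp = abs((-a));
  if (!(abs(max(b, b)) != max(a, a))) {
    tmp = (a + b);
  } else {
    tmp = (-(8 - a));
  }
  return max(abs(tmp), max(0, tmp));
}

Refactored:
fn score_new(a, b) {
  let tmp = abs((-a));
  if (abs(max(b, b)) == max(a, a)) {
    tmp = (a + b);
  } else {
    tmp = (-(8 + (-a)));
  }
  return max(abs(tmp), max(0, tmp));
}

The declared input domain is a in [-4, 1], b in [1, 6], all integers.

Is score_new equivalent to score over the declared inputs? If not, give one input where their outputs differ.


Although comparison usage differs; also arithmetic usage differs; also boolean connective usage differs, 36/36 inputs agree.
verdict: equivalent


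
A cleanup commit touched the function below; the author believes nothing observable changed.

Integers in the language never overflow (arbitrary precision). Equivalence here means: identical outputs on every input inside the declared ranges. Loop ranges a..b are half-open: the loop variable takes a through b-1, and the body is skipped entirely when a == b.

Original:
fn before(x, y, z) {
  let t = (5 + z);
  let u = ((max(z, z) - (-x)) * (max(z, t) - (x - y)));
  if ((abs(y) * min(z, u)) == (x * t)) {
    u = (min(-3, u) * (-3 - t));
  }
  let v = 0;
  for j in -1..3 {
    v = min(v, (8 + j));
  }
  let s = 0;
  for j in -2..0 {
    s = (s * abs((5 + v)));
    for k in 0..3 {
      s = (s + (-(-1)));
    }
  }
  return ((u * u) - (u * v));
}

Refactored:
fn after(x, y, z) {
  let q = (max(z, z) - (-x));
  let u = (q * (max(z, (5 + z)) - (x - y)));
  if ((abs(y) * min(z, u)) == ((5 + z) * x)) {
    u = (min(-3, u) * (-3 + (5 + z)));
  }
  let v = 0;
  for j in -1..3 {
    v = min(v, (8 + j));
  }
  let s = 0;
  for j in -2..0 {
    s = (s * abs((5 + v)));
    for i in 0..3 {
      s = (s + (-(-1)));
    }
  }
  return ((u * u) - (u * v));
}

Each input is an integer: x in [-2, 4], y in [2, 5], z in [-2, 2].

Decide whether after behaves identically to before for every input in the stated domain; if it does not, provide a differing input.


On input x=0, y=2, z=0, before returns 576 while after returns 36.
verdict: not equivalent; witness: x=0, y=2, z=0


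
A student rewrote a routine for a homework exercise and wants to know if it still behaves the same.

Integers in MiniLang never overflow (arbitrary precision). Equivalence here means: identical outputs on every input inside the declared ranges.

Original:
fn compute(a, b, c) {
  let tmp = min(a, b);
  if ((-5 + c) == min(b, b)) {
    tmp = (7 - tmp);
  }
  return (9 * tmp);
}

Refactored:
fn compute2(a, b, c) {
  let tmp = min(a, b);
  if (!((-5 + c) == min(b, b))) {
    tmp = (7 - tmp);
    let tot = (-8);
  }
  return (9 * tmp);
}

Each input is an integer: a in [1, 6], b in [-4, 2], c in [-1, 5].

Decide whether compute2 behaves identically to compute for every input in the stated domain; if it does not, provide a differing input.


On input a=1, b=-4, c=-1, compute returns -36 while compute2 returns 99.
verdict: not equivalent; witness: a=1, b=-4, c=-1


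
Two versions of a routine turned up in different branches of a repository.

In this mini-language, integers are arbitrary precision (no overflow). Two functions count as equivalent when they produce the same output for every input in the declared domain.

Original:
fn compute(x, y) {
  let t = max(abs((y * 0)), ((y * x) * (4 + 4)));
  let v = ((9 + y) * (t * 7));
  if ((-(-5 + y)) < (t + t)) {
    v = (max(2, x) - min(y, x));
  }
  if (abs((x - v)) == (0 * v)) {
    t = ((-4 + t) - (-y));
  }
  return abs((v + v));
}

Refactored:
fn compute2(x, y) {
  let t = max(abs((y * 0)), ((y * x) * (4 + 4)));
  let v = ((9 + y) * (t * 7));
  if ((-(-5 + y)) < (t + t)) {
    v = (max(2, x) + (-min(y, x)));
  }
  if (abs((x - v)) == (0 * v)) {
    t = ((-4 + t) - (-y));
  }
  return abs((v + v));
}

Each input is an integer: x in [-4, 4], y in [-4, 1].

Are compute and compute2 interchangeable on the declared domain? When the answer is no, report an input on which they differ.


Behavior is preserved: although arithmetic usage differs, the outputs never diverge.
As a probe, take x=4, y=0: compute runs t becomes 0; next v becomes 0; next ((-(-5 + y)) < (t + t)) evaluates to false; next (abs((x - v)) == (0 * v)) evaluates to false; next final value 0; compute2 runs t becomes 0; next v becomes 0; next ((-(-5 + y)) < (t + t)) evaluates to false; next (abs((x - v)) == (0 * v)) evaluates to false; next final value 0; both end at 0.
An exhaustive pass over the 54 declared inputs shows identical outputs.
verdict: equivalent


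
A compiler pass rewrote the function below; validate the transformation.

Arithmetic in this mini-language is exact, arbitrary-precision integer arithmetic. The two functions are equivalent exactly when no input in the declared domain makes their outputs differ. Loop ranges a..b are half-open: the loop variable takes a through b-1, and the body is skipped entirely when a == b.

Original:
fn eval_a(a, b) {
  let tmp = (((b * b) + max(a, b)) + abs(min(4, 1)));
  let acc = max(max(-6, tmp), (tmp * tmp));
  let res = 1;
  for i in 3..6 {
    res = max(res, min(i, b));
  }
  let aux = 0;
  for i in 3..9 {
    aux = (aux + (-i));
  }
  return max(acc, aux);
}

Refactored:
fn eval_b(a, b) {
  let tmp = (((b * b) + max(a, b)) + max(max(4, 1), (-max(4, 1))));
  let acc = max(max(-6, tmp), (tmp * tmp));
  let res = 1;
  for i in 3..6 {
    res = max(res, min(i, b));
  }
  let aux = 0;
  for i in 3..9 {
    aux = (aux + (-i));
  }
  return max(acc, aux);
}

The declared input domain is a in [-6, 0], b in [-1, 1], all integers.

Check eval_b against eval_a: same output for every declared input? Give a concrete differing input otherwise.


Run the pair on a=-6, b=-1.
eval_a: tmp=1, then acc=1, then res=1, then (i=3), then res=1, then (i=4), then res=1, then (i=5), then res=1, then aux=0, then (i=3), then aux=-3, then (i=4), then aux=-7, then (i=5), then aux=-12, then (i=6), then aux=-18, then (i=7), then aux=-25, then (i=8), then aux=-33, then returns 1
eval_b: tmp=4, then acc=16, then res=1, then (i=3), then res=1, then (i=4), then res=1, then (i=5), then res=1, then aux=0, then (i=3), then aux=-3, then (i=4), then aux=-7, then (i=5), then aux=-12, then (i=6), then aux=-18, then (i=7), then aux=-25, then (i=8), then aux=-33, then returns 16
1 != 16, so the rewrite changes behavior.
verdict: not equivalent; witness: a=-6, b=-1


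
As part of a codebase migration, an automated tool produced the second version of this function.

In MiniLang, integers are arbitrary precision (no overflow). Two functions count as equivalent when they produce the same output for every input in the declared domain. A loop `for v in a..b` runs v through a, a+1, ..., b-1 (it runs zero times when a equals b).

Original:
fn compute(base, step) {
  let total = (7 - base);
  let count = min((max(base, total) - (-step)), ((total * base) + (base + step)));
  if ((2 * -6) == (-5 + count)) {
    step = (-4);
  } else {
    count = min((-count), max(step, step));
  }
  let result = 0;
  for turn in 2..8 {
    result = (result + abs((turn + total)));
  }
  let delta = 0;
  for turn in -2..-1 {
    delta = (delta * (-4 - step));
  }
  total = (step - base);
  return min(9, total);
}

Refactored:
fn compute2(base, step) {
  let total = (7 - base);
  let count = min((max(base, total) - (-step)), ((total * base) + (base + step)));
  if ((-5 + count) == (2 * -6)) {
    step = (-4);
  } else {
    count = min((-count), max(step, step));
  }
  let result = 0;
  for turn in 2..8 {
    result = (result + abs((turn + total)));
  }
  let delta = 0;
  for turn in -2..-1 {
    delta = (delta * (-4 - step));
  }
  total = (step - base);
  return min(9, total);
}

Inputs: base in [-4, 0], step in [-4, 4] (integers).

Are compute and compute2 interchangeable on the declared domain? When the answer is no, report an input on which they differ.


Equivalent — the differences include same computation, different form, yet no declared input distinguishes the two.
Tracing base=-2, step=-1: compute: total := 9 | count := -21 | ((2 * -6) == (-5 + count)): false | count := -1 | result := 0 | iter turn=2: | result := 11 | iter turn=3: | result := 23 | iter turn=4: | result := 36 | iter turn=5: | result := 50 | iter turn=6: | result := 65 | iter turn=7: | result := 81 | delta := 0 | iter turn=-2: | delta := 0 | total := 1 | result 1 | compute2: total := 9 | count := -21 | ((-5 + count) == (2 * -6)): false | count := -1 | result := 0 | iter turn=2: | result := 11 | iter turn=3: | result := 23 | iter turn=4: | result := 36 | iter turn=5: | result := 50 | iter turn=6: | result := 65 | iter turn=7: | result := 81 | delta := 0 | iter turn=-2: | delta := 0 | total := 1 | result 1 — matching result 1.
Sweeping the whole domain (45 inputs) finds no disagreement.
verdict: equivalent


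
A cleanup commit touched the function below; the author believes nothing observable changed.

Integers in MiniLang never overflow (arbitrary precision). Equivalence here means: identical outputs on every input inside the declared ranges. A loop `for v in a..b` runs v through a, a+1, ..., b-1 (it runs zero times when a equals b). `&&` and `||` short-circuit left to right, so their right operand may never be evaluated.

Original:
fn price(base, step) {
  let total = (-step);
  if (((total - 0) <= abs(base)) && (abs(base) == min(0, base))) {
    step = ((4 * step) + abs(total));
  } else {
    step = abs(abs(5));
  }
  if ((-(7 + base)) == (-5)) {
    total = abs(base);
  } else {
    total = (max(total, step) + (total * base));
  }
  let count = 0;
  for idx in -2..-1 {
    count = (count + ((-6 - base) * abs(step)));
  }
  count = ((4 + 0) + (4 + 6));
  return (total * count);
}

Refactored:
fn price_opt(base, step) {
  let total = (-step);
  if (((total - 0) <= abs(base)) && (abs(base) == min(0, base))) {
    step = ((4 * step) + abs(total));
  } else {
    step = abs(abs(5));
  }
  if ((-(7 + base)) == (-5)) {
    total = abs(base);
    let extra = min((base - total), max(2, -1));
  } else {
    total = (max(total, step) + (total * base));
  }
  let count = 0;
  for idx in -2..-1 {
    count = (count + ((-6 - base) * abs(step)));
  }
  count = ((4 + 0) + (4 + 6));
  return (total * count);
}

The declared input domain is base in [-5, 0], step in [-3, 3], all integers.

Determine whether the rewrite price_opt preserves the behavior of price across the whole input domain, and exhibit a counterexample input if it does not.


The two versions differ — the changes include min/max/abs usage differs, and statement counts differ, and constant usage differs, and local variable names differ, and arithmetic usage differs.
One worked example (base=-2, step=1) — price: total = -1; (((total - 0) <= abs(base)) && (abs(base) == min(0, base))) -> false; step = 5; ((-(7 + base)) == (-5)) -> true; total = 2; count = 0; [idx=-2]; count = -20; count = 14; return 28; price_opt: total = -1; (((total - 0) <= abs(base)) && (abs(base) == min(0, base))) -> false; step = 5; ((-(7 + base)) == (-5)) -> true; total = 2; extra = -4; count = 0; [idx=-2]; count = -20; count = 14; return 28; agreement on 28.
Checked all 42 inputs in the declared domain: the outputs agree on every one.
verdict: equivalent


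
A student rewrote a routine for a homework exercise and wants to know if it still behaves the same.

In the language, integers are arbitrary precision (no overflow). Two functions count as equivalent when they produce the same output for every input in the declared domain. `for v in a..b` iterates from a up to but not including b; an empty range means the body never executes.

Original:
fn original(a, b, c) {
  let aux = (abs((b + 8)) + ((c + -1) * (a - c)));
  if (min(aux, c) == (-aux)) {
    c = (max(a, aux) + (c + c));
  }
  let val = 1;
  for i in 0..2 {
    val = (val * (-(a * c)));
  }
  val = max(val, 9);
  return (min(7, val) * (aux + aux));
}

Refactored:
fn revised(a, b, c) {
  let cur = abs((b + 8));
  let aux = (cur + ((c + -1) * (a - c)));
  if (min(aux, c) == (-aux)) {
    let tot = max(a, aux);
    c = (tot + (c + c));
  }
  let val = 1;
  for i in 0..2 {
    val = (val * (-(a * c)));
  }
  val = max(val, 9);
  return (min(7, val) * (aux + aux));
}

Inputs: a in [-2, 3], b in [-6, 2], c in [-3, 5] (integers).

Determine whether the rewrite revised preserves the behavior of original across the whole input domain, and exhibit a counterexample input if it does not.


The two are interchangeable: local variable names differ, plus statement counts differ, and every declared input agrees.
Tracing a=1, b=-3, c=1: original: aux becomes 5; next (min(aux, c) == (-aux)) evaluates to false; next val becomes 1; next at i=0:; next val becomes -1; next at i=1:; next val becomes 1; next val becomes 9; next final value 70 | revised: cur becomes 5; next aux becomes 5; next (min(aux, c) == (-aux)) evaluates to false; next val becomes 1; next at i=0:; next val becomes -1; next at i=1:; next val becomes 1; next val becomes 9; next final value 70 — matching result 70.
Checked all 486 inputs in the declared domain: the outputs agree on every one.
verdict: equivalent


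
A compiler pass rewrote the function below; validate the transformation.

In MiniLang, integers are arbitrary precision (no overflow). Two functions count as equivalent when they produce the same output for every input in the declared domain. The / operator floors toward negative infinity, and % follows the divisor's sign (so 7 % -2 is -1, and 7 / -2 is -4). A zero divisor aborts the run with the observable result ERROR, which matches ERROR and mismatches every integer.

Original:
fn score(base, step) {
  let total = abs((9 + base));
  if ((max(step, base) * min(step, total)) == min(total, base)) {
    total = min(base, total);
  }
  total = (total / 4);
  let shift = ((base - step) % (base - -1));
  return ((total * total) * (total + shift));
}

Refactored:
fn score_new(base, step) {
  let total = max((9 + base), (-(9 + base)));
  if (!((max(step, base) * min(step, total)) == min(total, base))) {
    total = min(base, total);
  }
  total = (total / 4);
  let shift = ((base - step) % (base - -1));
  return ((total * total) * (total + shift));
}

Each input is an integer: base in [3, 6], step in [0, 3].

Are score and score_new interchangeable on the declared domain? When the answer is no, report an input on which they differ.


The rewrite breaks on base=3, step=0, where the results are 54 and 0.
score: total := 12 | ((max(step, base) * min(step, total)) == min(total, base)): false | total := 3 | shift := 3 | result 54
score_new: total := 12 | (!((max(step, base) * min(step, total)) == min(total, base))): true | total := 3 | total := 0 | shift := 3 | result 0
verdict: not equivalent; witness: base=3, step=0


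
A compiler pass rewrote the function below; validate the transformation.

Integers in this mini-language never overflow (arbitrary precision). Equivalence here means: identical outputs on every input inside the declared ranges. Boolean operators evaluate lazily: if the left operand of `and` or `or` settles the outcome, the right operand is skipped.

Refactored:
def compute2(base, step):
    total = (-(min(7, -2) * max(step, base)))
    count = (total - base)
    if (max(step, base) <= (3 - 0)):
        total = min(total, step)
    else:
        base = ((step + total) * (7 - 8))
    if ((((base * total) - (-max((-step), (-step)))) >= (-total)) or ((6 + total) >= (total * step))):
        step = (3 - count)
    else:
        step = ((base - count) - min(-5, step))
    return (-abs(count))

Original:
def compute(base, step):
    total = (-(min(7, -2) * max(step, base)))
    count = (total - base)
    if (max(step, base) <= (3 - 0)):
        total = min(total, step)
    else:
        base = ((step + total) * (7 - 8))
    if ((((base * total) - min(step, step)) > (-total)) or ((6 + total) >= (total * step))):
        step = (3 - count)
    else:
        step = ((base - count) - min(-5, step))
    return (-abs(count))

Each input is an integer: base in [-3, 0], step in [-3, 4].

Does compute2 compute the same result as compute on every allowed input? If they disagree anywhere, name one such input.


There is a behavioral-looking edit here, yet the outcome never shifts on this domain; all 32 inputs agree.
verdict: equivalent


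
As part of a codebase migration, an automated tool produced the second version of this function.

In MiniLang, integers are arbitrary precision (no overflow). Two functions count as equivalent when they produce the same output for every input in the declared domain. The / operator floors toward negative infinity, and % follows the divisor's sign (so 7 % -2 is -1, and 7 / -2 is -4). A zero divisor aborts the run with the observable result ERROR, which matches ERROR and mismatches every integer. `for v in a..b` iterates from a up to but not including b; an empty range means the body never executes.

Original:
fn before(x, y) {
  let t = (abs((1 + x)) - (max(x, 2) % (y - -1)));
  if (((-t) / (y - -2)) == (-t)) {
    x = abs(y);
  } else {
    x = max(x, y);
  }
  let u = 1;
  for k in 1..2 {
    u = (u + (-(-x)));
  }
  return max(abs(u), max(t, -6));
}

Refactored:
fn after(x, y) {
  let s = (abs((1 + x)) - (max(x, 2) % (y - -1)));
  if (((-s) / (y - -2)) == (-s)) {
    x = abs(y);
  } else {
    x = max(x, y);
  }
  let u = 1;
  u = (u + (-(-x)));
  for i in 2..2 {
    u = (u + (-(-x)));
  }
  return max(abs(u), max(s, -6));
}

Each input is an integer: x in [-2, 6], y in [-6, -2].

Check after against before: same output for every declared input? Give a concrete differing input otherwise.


The two are interchangeable: arithmetic usage differs, plus local variable names differ, plus statement counts differ, plus loop structure differs, and every declared input agrees.
Spot check at x=-2, y=-2 — before: t=1, then a zero divisor aborts: ERROR. after: s=1, then a zero divisor aborts: ERROR. Both give ERROR.
Sweeping the whole domain (45 inputs) finds no disagreement.
verdict: equivalent


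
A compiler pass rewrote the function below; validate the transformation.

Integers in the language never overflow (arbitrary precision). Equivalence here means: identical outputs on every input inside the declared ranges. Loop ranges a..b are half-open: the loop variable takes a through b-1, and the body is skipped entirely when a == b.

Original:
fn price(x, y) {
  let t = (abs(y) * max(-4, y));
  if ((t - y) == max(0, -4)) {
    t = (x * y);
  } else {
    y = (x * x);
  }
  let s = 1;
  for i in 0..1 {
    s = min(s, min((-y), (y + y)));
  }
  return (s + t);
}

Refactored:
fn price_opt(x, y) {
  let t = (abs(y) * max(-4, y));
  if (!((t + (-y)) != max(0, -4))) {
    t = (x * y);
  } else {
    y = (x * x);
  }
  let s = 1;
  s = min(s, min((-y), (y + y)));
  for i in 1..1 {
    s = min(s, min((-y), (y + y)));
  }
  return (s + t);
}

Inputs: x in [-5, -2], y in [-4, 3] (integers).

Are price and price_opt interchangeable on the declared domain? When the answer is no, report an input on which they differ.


The two versions differ — the changes include boolean connective usage differs; arithmetic usage differs; loop structure differs; statement counts differ; min/max/abs usage differs; comparison usage differs.
As a probe, take x=-2, y=3: price runs t := 9 | ((t - y) == max(0, -4)): false | y := 4 | s := 1 | iter i=0: | s := -4 | result 5; price_opt runs t := 9 | (!((t + (-y)) != max(0, -4))): false | y := 4 | s := 1 | s := -4 | loop over i: empty range | result 5; both end at 5.
Checked all 32 inputs in the declared domain: the outputs agree on every one.
verdict: equivalent


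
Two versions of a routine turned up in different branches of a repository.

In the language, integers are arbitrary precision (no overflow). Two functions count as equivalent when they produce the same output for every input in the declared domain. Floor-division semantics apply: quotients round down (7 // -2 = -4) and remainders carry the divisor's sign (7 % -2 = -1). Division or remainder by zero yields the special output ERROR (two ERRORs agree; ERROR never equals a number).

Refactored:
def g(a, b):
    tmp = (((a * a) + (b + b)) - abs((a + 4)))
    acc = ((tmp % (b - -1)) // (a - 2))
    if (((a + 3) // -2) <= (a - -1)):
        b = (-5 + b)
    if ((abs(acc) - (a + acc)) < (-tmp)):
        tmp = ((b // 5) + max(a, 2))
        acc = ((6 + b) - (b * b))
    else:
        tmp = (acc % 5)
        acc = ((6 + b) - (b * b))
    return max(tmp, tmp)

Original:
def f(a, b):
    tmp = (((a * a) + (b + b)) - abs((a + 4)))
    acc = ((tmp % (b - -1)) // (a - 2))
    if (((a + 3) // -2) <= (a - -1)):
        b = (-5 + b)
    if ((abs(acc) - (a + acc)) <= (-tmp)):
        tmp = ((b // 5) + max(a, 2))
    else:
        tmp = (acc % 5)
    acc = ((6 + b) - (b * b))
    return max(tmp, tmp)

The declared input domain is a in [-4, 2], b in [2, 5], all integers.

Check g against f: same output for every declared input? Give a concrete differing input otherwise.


a=0, b=2 yields 1 from f but 0 from g.
verdict: not equivalent; witness: a=0, b=2


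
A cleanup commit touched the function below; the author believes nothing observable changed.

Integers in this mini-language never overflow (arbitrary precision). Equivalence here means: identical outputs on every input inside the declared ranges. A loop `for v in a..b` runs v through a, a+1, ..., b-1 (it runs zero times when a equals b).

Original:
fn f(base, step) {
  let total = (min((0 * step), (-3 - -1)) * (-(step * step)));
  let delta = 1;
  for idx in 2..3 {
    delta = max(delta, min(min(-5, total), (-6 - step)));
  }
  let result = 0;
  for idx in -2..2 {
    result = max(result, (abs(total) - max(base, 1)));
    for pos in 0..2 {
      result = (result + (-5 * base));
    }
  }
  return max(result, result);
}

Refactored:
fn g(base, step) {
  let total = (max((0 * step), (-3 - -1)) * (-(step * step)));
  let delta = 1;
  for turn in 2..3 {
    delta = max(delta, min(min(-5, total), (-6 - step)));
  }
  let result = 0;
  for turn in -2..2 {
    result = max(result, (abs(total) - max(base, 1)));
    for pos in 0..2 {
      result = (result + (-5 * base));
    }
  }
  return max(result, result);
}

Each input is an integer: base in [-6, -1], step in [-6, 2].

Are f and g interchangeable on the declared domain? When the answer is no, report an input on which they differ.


Evaluate both at base=-6, step=-6.
f: total becomes 72; next delta becomes 1; next at idx=2:; next delta becomes 1; next result becomes 0; next at idx=-2:; next result becomes 71; next at pos=0:; next result becomes 101; next at pos=1:; next result becomes 131; next at idx=-1:; next result becomes 131; next at pos=0:; next result becomes 161; next at pos=1:; next result becomes 191; next at idx=0:; next result becomes 191; next at pos=0:; next result becomes 221; next at pos=1:; next result becomes 251; next at idx=1:; next result becomes 251; next at pos=0:; next result becomes 281; next at pos=1:; next result becomes 311; next final value 311
g: total becomes 0; next delta becomes 1; next at turn=2:; next delta becomes 1; next result becomes 0; next at turn=-2:; next result becomes 0; next at pos=0:; next result becomes 30; next at pos=1:; next result becomes 60; next at turn=-1:; next result becomes 60; next at pos=0:; next result becomes 90; next at pos=1:; next result becomes 120; next at turn=0:; next result becomes 120; next at pos=0:; next result becomes 150; next at pos=1:; next result becomes 180; next at turn=1:; next result becomes 180; next at pos=0:; next result becomes 210; next at pos=1:; next result becomes 240; next final value 240
311 vs 240 — the two versions disagree here.
verdict: not equivalent; witness: base=-6, step=-6


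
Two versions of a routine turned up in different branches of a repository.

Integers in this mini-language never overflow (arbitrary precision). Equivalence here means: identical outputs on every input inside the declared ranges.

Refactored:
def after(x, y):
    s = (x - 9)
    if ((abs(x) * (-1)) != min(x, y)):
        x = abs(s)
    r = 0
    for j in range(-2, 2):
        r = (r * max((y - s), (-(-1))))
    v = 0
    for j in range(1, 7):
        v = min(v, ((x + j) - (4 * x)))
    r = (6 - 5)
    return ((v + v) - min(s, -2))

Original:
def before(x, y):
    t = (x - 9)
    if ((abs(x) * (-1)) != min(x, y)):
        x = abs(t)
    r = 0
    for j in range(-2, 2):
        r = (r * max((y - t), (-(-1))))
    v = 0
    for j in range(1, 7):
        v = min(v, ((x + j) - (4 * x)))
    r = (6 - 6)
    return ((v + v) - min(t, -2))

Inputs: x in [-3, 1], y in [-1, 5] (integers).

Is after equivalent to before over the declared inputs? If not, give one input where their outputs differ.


Equivalent. The edit looks behavioral (`6` became `5`), but over these ranges it never changes the outcome.
Sweeping the whole domain (35 inputs) finds no disagreement.
Tracing x=0, y=-1: before: t = -9; ((abs(x) * (-1)) != min(x, y)) -> true; x = 9; r = 0; [j=-2]; r = 0; [j=-1]; r = 0; [j=0]; r = 0; [j=1]; r = 0; v = 0; [j=1]; v = -26; [j=2]; v = -26; [j=3]; v = -26; [j=4]; v = -26; [j=5]; v = -26; [j=6]; v = -26; r = 0; return -43 | after: s = -9; ((abs(x) * (-1)) != min(x, y)) -> true; x = 9; r = 0; [j=-2]; r = 0; [j=-1]; r = 0; [j=0]; r = 0; [j=1]; r = 0; v = 0; [j=1]; v = -26; [j=2]; v = -26; [j=3]; v = -26; [j=4]; v = -26; [j=5]; v = -26; [j=6]; v = -26; r = 1; return -43 — matching result -43.
verdict: equivalent


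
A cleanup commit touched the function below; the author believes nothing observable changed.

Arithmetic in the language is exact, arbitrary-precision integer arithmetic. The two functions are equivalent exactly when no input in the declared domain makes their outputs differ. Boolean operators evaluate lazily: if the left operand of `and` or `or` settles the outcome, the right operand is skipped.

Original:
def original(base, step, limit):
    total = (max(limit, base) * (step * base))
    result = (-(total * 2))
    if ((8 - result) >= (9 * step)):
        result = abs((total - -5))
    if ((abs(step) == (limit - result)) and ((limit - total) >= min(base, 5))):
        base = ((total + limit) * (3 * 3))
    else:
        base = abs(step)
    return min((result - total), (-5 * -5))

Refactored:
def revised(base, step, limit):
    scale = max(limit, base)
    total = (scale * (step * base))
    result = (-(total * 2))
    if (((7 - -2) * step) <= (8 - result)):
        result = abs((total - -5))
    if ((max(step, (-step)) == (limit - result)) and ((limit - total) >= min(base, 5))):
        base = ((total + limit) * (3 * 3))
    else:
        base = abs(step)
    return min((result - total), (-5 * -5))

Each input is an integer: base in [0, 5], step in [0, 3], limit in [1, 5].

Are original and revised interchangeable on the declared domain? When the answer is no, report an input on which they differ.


Changes here: arithmetic usage differs, and min/max/abs usage differs, and statement counts differ, and comparison usage differs, and local variable names differ, and constant usage differs; the full 120-point sweep finds no disagreement.
verdict: equivalent


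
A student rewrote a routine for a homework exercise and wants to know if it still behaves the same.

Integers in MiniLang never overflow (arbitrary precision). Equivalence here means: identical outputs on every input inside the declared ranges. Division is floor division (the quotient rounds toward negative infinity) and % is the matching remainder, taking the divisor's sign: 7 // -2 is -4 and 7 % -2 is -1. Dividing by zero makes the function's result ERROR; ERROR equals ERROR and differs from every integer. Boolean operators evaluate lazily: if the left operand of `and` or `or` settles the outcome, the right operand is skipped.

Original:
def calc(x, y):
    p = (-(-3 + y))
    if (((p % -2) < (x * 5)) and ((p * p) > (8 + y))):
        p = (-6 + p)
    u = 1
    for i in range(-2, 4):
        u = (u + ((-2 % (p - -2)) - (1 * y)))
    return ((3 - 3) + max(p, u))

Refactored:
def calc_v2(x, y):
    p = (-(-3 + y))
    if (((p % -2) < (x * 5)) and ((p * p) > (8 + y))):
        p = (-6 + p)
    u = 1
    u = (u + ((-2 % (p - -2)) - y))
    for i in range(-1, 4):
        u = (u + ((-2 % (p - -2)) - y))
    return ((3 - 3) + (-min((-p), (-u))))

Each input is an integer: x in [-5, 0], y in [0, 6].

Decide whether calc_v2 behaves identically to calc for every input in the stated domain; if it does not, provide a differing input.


Although loop structure differs; statement counts differ; min/max/abs usage differs; constant usage differs; arithmetic usage differs, 42/42 inputs agree.
verdict: equivalent


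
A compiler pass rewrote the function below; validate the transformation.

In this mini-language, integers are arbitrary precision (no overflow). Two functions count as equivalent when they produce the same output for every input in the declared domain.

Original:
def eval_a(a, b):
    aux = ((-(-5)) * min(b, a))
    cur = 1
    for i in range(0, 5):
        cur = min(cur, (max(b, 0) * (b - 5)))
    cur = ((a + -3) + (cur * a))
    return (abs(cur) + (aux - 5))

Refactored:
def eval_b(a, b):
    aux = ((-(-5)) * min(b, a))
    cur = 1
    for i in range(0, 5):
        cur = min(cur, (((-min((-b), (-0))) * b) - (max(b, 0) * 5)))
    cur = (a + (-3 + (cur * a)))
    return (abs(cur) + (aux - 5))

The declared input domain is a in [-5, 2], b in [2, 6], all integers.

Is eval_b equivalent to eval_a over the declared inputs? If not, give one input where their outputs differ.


Side by side, the visible changes include: constant usage differs, and min/max/abs usage differs, and arithmetic usage differs.
As a probe, take a=1, b=3: eval_a runs aux := 5 | cur := 1 | iter i=0: | cur := -6 | iter i=1: | cur := -6 | iter i=2: | cur := -6 | iter i=3: | cur := -6 | iter i=4: | cur := -6 | cur := -8 | result 8; eval_b runs aux := 5 | cur := 1 | iter i=0: | cur := -6 | iter i=1: | cur := -6 | iter i=2: | cur := -6 | iter i=3: | cur := -6 | iter i=4: | cur := -6 | cur := -8 | result 8; both end at 8.
Across all 40 domain points the two functions coincide.
verdict: equivalent


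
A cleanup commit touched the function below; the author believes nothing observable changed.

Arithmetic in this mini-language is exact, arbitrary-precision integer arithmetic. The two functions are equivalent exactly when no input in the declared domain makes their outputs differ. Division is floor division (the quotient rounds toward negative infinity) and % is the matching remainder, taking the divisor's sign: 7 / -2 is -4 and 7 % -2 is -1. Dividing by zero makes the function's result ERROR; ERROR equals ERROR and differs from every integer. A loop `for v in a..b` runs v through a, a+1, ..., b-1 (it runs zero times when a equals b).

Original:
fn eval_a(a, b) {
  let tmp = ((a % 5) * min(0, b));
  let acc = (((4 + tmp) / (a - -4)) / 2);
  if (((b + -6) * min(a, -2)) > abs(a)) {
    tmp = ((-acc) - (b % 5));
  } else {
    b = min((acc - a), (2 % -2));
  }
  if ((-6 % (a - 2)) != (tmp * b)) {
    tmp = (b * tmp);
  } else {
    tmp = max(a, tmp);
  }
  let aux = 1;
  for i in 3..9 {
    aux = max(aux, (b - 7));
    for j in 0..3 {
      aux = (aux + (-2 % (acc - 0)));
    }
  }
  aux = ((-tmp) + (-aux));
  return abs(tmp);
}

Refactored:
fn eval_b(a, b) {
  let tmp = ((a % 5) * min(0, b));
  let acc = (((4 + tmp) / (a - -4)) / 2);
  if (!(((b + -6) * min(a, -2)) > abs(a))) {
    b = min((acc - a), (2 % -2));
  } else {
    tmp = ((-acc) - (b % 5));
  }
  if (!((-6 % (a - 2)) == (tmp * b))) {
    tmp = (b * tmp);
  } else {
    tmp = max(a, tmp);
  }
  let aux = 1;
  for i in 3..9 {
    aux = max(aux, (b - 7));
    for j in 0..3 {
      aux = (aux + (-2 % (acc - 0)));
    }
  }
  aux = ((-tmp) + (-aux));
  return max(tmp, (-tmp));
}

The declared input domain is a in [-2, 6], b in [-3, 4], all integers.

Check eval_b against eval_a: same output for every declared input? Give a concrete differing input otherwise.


The two are interchangeable: min/max/abs usage differs, plus comparison usage differs, plus boolean connective usage differs, and every declared input agrees.
Tracing a=1, b=4: eval_a: tmp=0, then acc=0, then (((b + -6) * min(a, -2)) > abs(a)) is true, then tmp=-4, then ((-6 % (a - 2)) != (tmp * b)) is true, then tmp=-16, then aux=1, then (i=3), then aux=1, then (j=0), then a zero divisor aborts: ERROR | eval_b: tmp=0, then acc=0, then (!(((b + -6) * min(a, -2)) > abs(a))) is false, then tmp=-4, then (!((-6 % (a - 2)) == (tmp * b))) is true, then tmp=-16, then aux=1, then (i=3), then aux=1, then (j=0), then a zero divisor aborts: ERROR — matching result ERROR.
Sweeping the whole domain (72 inputs) finds no disagreement.
verdict: equivalent


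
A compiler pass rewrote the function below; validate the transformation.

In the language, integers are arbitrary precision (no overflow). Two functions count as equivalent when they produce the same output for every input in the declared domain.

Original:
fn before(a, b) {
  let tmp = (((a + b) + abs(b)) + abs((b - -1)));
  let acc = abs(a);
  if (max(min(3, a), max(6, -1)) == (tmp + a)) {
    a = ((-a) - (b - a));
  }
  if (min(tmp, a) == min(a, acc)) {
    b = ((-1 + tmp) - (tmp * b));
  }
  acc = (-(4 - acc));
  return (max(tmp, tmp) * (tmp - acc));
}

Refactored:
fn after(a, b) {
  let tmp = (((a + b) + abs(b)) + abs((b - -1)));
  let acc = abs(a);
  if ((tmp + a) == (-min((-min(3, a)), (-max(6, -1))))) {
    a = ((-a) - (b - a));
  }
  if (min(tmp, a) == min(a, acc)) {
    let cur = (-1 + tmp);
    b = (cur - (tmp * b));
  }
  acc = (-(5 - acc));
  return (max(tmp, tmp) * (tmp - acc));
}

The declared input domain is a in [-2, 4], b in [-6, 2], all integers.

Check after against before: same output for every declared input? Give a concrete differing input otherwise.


Evaluate both at a=-2, b=-6.
before: tmp becomes 3; next acc becomes 2; next (max(min(3, a), max(6, -1)) == (tmp + a)) evaluates to false; next (min(tmp, a) == min(a, acc)) evaluates to true; next b becomes 20; next acc becomes -2; next final value 15
after: tmp becomes 3; next acc becomes 2; next ((tmp + a) == (-min((-min(3, a)), (-max(6, -1))))) evaluates to false; next (min(tmp, a) == min(a, acc)) evaluates to true; next cur becomes 2; next b becomes 20; next acc becomes -3; next final value 18
15 against 18: the behavior changed.
verdict: not equivalent; witness: a=-2, b=-6


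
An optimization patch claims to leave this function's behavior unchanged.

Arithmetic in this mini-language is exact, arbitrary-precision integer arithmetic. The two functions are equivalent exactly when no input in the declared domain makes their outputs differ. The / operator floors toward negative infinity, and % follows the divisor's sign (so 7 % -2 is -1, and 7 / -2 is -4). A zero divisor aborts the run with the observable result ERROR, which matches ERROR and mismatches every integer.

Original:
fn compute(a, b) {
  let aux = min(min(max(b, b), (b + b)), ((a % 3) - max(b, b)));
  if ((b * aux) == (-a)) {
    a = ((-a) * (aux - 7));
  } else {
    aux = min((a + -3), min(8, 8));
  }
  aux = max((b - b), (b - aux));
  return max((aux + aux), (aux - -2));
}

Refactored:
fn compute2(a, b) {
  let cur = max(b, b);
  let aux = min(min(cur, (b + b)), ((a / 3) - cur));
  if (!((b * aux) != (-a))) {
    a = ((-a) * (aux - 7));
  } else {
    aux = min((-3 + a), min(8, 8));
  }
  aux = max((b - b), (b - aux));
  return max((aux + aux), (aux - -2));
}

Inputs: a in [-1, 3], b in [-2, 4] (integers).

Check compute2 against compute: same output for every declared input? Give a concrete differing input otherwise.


On input a=-1, b=1, compute returns 2 while compute2 returns 10.
verdict: not equivalent; witness: a=-1, b=1


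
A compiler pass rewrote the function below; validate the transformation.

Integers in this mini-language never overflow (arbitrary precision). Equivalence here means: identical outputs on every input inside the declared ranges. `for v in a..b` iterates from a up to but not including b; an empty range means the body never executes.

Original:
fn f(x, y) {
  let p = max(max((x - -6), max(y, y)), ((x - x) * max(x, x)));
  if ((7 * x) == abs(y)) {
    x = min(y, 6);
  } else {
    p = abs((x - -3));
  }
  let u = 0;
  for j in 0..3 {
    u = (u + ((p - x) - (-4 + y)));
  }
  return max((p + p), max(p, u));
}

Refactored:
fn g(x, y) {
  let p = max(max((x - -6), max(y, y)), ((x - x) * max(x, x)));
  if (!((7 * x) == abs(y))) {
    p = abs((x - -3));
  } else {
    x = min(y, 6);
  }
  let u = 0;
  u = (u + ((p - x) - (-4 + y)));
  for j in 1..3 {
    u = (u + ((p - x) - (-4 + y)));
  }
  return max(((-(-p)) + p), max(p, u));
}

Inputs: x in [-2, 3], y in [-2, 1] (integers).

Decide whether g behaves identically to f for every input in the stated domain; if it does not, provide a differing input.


Behavior is preserved: although boolean connective usage differs; statement counts differ; arithmetic usage differs; constant usage differs; loop structure differs, the outputs never diverge.
One worked example (x=1, y=-2) — f: p := 7 | ((7 * x) == abs(y)): false | p := 4 | u := 0 | iter j=0: | u := 9 | iter j=1: | u := 18 | iter j=2: | u := 27 | result 27; g: p := 7 | (!((7 * x) == abs(y))): true | p := 4 | u := 0 | u := 9 | iter j=1: | u := 18 | iter j=2: | u := 27 | result 27; agreement on 27.
Every one of the 24 inputs gives matching results.
verdict: equivalent


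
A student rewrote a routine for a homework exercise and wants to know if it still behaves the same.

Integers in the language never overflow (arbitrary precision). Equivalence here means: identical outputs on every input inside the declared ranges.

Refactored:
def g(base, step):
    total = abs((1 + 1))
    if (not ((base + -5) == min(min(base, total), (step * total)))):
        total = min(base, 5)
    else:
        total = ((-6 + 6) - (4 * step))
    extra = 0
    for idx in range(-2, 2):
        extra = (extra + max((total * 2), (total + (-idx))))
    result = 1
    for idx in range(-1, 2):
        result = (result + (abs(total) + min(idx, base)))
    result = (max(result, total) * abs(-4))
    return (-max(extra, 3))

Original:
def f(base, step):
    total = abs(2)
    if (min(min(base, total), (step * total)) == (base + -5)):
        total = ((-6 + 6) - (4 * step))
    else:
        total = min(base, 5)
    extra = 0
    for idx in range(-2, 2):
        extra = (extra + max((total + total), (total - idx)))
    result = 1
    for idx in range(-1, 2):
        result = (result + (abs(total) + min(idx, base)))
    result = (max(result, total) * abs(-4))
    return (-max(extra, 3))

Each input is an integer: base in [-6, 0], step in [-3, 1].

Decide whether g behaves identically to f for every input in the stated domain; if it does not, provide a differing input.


This is a faithful refactor — boolean connective usage differs, arithmetic usage differs, constant usage differs, but the computed results match everywhere.
As a probe, take base=-5, step=0: f runs total = 2; (min(min(base, total), (step * total)) == (base + -5)) -> false; total = -5; extra = 0; [idx=-2]; extra = -3; [idx=-1]; extra = -7; [idx=0]; extra = -12; [idx=1]; extra = -18; result = 1; [idx=-1]; result = 1; [idx=0]; result = 1; [idx=1]; result = 1; result = 4; return -3; g runs total = 2; (not ((base + -5) == min(min(base, total), (step * total)))) -> true; total = -5; extra = 0; [idx=-2]; extra = -3; [idx=-1]; extra = -7; [idx=0]; extra = -12; [idx=1]; extra = -18; result = 1; [idx=-1]; result = 1; [idx=0]; result = 1; [idx=1]; result = 1; result = 4; return -3; both end at -3.
Every one of the 35 inputs gives matching results.
verdict: equivalent
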